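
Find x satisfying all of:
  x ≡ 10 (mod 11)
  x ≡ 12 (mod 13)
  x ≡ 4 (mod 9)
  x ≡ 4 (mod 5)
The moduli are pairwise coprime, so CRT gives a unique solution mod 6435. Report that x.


Product of moduli M = 11 · 13 · 9 · 5 = 6435.
Merge one congruence at a time:
  Start: x ≡ 10 (mod 11).
  Combine with x ≡ 12 (mod 13); new modulus lcm = 143.
    Write x = 10 + 11·t and substitute into x ≡ 12 (mod 13): 11·t ≡ 12 − 10 = 2 (mod 13).
    The inverse of 11 mod 13 is 6 (since 11·6 = 66 = 5·13 + 1), so t ≡ 6·2 = 12 ≡ 12 (mod 13).
    Then x = 10 + 11·12 = 142, valid modulo lcm(11, 13) = 143: x ≡ 142 (mod 143).
  Combine with x ≡ 4 (mod 9); new modulus lcm = 1287.
    Write x = 142 + 143·t and substitute into x ≡ 4 (mod 9): 143·t ≡ 4 − 142 = -138 (mod 9).
    Reduce coefficients mod 9: 8·t ≡ 6 (mod 9).
    The inverse of 8 mod 9 is 8 (since 8·8 = 64 = 7·9 + 1), so t ≡ 8·6 = 48 ≡ 3 (mod 9).
    Then x = 142 + 143·3 = 571, valid modulo lcm(143, 9) = 1287: x ≡ 571 (mod 1287).
  Combine with x ≡ 4 (mod 5); new modulus lcm = 6435.
    Write x = 571 + 1287·t and substitute into x ≡ 4 (mod 5): 1287·t ≡ 4 − 571 = -567 (mod 5).
    Reduce coefficients mod 5: 2·t ≡ 3 (mod 5).
    The inverse of 2 mod 5 is 3 (since 2·3 = 6 = 1·5 + 1), so t ≡ 3·3 = 9 ≡ 4 (mod 5).
    Then x = 571 + 1287·4 = 5719, valid modulo lcm(1287, 5) = 6435: x ≡ 5719 (mod 6435).
Verify against each original: 5719 mod 11 = 10, 5719 mod 13 = 12, 5719 mod 9 = 4, 5719 mod 5 = 4.

x ≡ 5719 (mod 6435).


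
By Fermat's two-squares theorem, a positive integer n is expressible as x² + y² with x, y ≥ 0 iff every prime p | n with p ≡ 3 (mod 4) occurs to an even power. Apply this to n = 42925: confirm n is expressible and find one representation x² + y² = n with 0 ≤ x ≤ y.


Step 1: Factor n = 42925 = 5^2 · 17 · 101.
Step 2: Check the mod-4 condition on each prime factor: 5 ≡ 1 (mod 4), exponent 2; 17 ≡ 1 (mod 4), exponent 1; 101 ≡ 1 (mod 4), exponent 1.
All primes ≡ 3 (mod 4) appear to even exponent (or don't appear), so by the two-squares theorem n IS expressible as a sum of two squares.
Step 3: Build a representation. Group n = k² · m with k = 5 and m = 17 · 101 = 1717 (a product of primes ≡ 1 (mod 4)); a representation of m scales to one of n via (k·x)² + (k·y)² = k²(x² + y²). Each prime p ≡ 1 (mod 4) is itself a sum of two squares; find a² by testing p − a² for a perfect square:
  17: 17 − 1² = 16 = 4² ⇒ 17 = 1² + 4².
  101: 101 − 1² = 100 = 10² ⇒ 101 = 1² + 10².
  Combine using the Brahmagupta–Fibonacci identity (a² + b²)(c² + d²) = (ac − bd)² + (ad + bc)² = (ac + bd)² + (ad − bc)²:
  17 · 101 = 1717: from (1² + 4²)(1² + 10²), take (1·1 − 4·10, 1·10 + 4·1) = (1 − 40, 10 + 4) = (-39, 14); dropping signs (only squares matter) gives (39, 14); check 39² + 14² = 1521 + 196 = 1717 ✓.
  Scale by k = 5: (5·39, 5·14) = (195, 70).
Step 4: Order so x ≤ y and verify: 70² + 195² = 4900 + 38025 = 42925 = n. ✓

n = 42925 = 70² + 195² (one valid representation with x ≤ y).


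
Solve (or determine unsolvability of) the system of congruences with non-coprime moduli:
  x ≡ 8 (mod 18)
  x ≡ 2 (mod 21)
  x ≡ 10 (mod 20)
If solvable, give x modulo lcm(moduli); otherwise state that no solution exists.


Moduli 18, 21, 20 are not pairwise coprime, so CRT works modulo lcm(m_i) when all pairwise compatibility conditions hold.
Pairwise compatibility: gcd(m_i, m_j) must divide a_i - a_j for every pair.
Merge one congruence at a time:
  Start: x ≡ 8 (mod 18).
  Combine with x ≡ 2 (mod 21): gcd(18, 21) = 3; 2 - 8 = -6, which IS divisible by 3, so compatible.
    Write x = 8 + 18·t and substitute into x ≡ 2 (mod 21): 18·t ≡ 2 − 8 = -6 (mod 21).
    Divide the congruence (and modulus) by g = 3: 6·t ≡ -2 (mod 7).
    Reduce coefficients mod 7: 6·t ≡ 5 (mod 7).
    The inverse of 6 mod 7 is 6 (since 6·6 = 36 = 5·7 + 1), so t ≡ 6·5 = 30 ≡ 2 (mod 7).
    Then x = 8 + 18·2 = 44, valid modulo lcm(18, 21) = 126: x ≡ 44 (mod 126).
  Combine with x ≡ 10 (mod 20): gcd(126, 20) = 2; 10 - 44 = -34, which IS divisible by 2, so compatible.
    Write x = 44 + 126·t and substitute into x ≡ 10 (mod 20): 126·t ≡ 10 − 44 = -34 (mod 20).
    Divide the congruence (and modulus) by g = 2: 63·t ≡ -17 (mod 10).
    Reduce coefficients mod 10: 3·t ≡ 3 (mod 10).
    The inverse of 3 mod 10 is 7 (since 3·7 = 21 = 2·10 + 1), so t ≡ 7·3 = 21 ≡ 1 (mod 10).
    Then x = 44 + 126·1 = 170, valid modulo lcm(126, 20) = 1260: x ≡ 170 (mod 1260).
Verify: 170 mod 18 = 8, 170 mod 21 = 2, 170 mod 20 = 10.

x ≡ 170 (mod 1260).


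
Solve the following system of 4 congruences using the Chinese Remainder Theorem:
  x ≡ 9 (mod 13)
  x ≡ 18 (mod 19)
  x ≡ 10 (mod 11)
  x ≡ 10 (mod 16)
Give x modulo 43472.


Product of moduli M = 13 · 19 · 11 · 16 = 43472.
Merge one congruence at a time:
  Start: x ≡ 9 (mod 13).
  Combine with x ≡ 18 (mod 19); new modulus lcm = 247.
    Write x = 9 + 13·t and substitute into x ≡ 18 (mod 19): 13·t ≡ 18 − 9 = 9 (mod 19).
    The inverse of 13 mod 19 is 3 (since 13·3 = 39 = 2·19 + 1), so t ≡ 3·9 = 27 ≡ 8 (mod 19).
    Then x = 9 + 13·8 = 113, valid modulo lcm(13, 19) = 247: x ≡ 113 (mod 247).
  Combine with x ≡ 10 (mod 11); new modulus lcm = 2717.
    Write x = 113 + 247·t and substitute into x ≡ 10 (mod 11): 247·t ≡ 10 − 113 = -103 (mod 11).
    Reduce coefficients mod 11: 5·t ≡ 7 (mod 11).
    The inverse of 5 mod 11 is 9 (since 5·9 = 45 = 4·11 + 1), so t ≡ 9·7 = 63 ≡ 8 (mod 11).
    Then x = 113 + 247·8 = 2089, valid modulo lcm(247, 11) = 2717: x ≡ 2089 (mod 2717).
  Combine with x ≡ 10 (mod 16); new modulus lcm = 43472.
    Write x = 2089 + 2717·t and substitute into x ≡ 10 (mod 16): 2717·t ≡ 10 − 2089 = -2079 (mod 16).
    Reduce coefficients mod 16: 13·t ≡ 1 (mod 16).
    The inverse of 13 mod 16 is 5 (since 13·5 = 65 = 4·16 + 1), so t ≡ 5·1 = 5 ≡ 5 (mod 16).
    Then x = 2089 + 2717·5 = 15674, valid modulo lcm(2717, 16) = 43472: x ≡ 15674 (mod 43472).
Verify against each original: 15674 mod 13 = 9, 15674 mod 19 = 18, 15674 mod 11 = 10, 15674 mod 16 = 10.

x ≡ 15674 (mod 43472).


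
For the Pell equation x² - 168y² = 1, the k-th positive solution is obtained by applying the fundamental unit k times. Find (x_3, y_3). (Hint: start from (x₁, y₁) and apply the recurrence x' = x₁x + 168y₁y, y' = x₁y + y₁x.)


Step 1: Find the fundamental solution (x₁, y₁) of x² - 168y² = 1.
  Expand √168 as a continued fraction. a₀ = ⌊√168⌋ = 12; iterate m_{k+1} = d_k·a_k − m_k, d_{k+1} = (168 − m_{k+1}²)/d_k, a_{k+1} = ⌊(a₀ + m_{k+1})/d_{k+1}⌋ (starting m₀ = 0, d₀ = 1), with convergents p_k = a_k·p_{k-1} + p_{k-2}, q_k = a_k·q_{k-1} + q_{k-2} (p₋₁ = 1, q₋₁ = 0):
  k = 0: a₀ = 12; p₀/q₀ = 12/1; p₀² − 168·q₀² = 144 − 168 = -24.
  k = 1: m = 12, d = 24, a = ⌊(12 + 12)/24⌋ = 1; p/q = (1·12 + 1)/(1·1 + 0) = 13/1; p² − 168·q² = 169 − 168 = 1.
  The first convergent with p² − 168·q² = 1 gives the fundamental solution (x₁, y₁) = (13, 1).
Step 2: Apply the recurrence (x_{n+1}, y_{n+1}) = (x₁x_n + 168y₁y_n, x₁y_n + y₁x_n) repeatedly.
  From (x_1, y_1) = (13, 1): x_2 = 13·13 + 168·1·1 = 337; y_2 = 13·1 + 1·13 = 26.
  From (x_2, y_2) = (337, 26): x_3 = 13·337 + 168·1·26 = 8749; y_3 = 13·26 + 1·337 = 675.
Step 3: Verify x_3² - 168·y_3² = 76545001 - 76545000 = 1 (should be 1). ✓

(x_1, y_1) = (13, 1); (x_3, y_3) = (8749, 675).


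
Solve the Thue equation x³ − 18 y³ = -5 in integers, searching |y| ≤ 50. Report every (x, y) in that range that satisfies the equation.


The equation is x³ - 18y³ = -5. For fixed y, x³ = 18·y³ − 5, so a solution requires the RHS to be a perfect cube.
Strategy: iterate y from -50 to 50, compute RHS = 18·y³ − 5, and check whether it is a (positive or negative) perfect cube.
Check small values of y:
  y = 0: RHS = -5 is not a perfect cube.
  y = 1: RHS = 13 is not a perfect cube.
  y = -1: RHS = -23 is not a perfect cube.
  y = 2: RHS = 139 is not a perfect cube.
  y = -2: RHS = -149 is not a perfect cube.
  y = 3: RHS = 481 is not a perfect cube.
  y = -3: RHS = -491 is not a perfect cube.
Continuing the search up to |y| = 50 finds no solutions either.
No (x, y) in the scanned range satisfies the equation.

No integer solutions with |y| ≤ 50.


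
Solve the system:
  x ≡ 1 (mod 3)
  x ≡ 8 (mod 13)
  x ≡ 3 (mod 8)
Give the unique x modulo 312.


Moduli 3, 13, 8 are pairwise coprime; by CRT there is a unique solution modulo M = 3 · 13 · 8 = 312.
Solve pairwise, accumulating the modulus:
  Start with x ≡ 1 (mod 3).
  Combine with x ≡ 8 (mod 13): since gcd(3, 13) = 1, we get a unique residue mod 39.
    Write x = 1 + 3·t and substitute into x ≡ 8 (mod 13): 3·t ≡ 8 − 1 = 7 (mod 13).
    The inverse of 3 mod 13 is 9 (since 3·9 = 27 = 2·13 + 1), so t ≡ 9·7 = 63 ≡ 11 (mod 13).
    Then x = 1 + 3·11 = 34, valid modulo lcm(3, 13) = 39: x ≡ 34 (mod 39).
  Combine with x ≡ 3 (mod 8): since gcd(39, 8) = 1, we get a unique residue mod 312.
    Write x = 34 + 39·t and substitute into x ≡ 3 (mod 8): 39·t ≡ 3 − 34 = -31 (mod 8).
    Reduce coefficients mod 8: 7·t ≡ 1 (mod 8).
    The inverse of 7 mod 8 is 7 (since 7·7 = 49 = 6·8 + 1), so t ≡ 7·1 = 7 ≡ 7 (mod 8).
    Then x = 34 + 39·7 = 307, valid modulo lcm(39, 8) = 312: x ≡ 307 (mod 312).
Verify: 307 mod 3 = 1 ✓, 307 mod 13 = 8 ✓, 307 mod 8 = 3 ✓.

x ≡ 307 (mod 312).


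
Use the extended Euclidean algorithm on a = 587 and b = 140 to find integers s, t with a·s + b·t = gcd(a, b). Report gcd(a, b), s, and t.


Euclidean algorithm on (587, 140) — divide until remainder is 0:
  587 = 4 · 140 + 27
  140 = 5 · 27 + 5
  27 = 5 · 5 + 2
  5 = 2 · 2 + 1
  2 = 2 · 1 + 0
gcd(587, 140) = 1.
Track Bezout coefficients alongside the remainders: start with r₀ = 587 = a·1 + b·0 (s = 1, t = 0) and r₁ = 140 = a·0 + b·1 (s = 0, t = 1); each new remainder r_{k+1} = r_{k-1} − q_k·r_k inherits s_{k+1} = s_{k-1} − q_k·s_k, t_{k+1} = t_{k-1} − q_k·t_k, so r_k = a·s_k + b·t_k at every step:
  q = 4: r = 27, s = 1 − 4·0 = 1, t = 0 − 4·1 = -4  (check: 587·1 + 140·(-4) = 27)
  q = 5: r = 5, s = 0 − 5·1 = -5, t = 1 − 5·(-4) = 21  (check: 587·(-5) + 140·21 = 5)
  q = 5: r = 2, s = 1 − 5·(-5) = 26, t = -4 − 5·21 = -109  (check: 587·26 + 140·(-109) = 2)
  q = 2: r = 1, s = -5 − 2·26 = -57, t = 21 − 2·(-109) = 239  (check: 587·(-57) + 140·239 = 1)
The row with r = 1 (the gcd) gives the Bezout coefficients s = -57, t = 239.
Result: 587 · (-57) + 140 · (239) = 1.

gcd(587, 140) = 1; s = -57, t = 239 (check: 587·(-57) + 140·239 = 1).


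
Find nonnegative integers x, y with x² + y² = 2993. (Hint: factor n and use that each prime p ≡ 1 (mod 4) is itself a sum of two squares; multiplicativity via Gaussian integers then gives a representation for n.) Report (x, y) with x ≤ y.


Step 1: Factor n = 2993 = 41 · 73.
Step 2: Check the mod-4 condition on each prime factor: 41 ≡ 1 (mod 4), exponent 1; 73 ≡ 1 (mod 4), exponent 1.
All primes ≡ 3 (mod 4) appear to even exponent (or don't appear), so by the two-squares theorem n IS expressible as a sum of two squares.
Step 3: Build a representation. Here n = 41 · 73 is a product of primes ≡ 1 (mod 4). Each prime p ≡ 1 (mod 4) is itself a sum of two squares; find a² by testing p − a² for a perfect square:
  41: 41 − 1² = 40, 41 − 2² = 37, 41 − 3² = 32, 41 − 4² = 25 = 5² ⇒ 41 = 4² + 5².
  73: 73 − 1² = 72, 73 − 2² = 69, 73 − 3² = 64 = 8² ⇒ 73 = 3² + 8².
  Combine using the Brahmagupta–Fibonacci identity (a² + b²)(c² + d²) = (ac − bd)² + (ad + bc)² = (ac + bd)² + (ad − bc)²:
  41 · 73 = 2993: from (4² + 5²)(3² + 8²), take (4·3 − 5·8, 4·8 + 5·3) = (12 − 40, 32 + 15) = (-28, 47); dropping signs (only squares matter) gives (28, 47); check 28² + 47² = 784 + 2209 = 2993 ✓.
Step 4: Order so x ≤ y and verify: 28² + 47² = 784 + 2209 = 2993 = n. ✓

n = 2993 = 28² + 47² (one valid representation with x ≤ y).


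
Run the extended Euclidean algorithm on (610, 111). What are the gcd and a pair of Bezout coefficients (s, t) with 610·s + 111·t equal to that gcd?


Euclidean algorithm on (610, 111) — divide until remainder is 0:
  610 = 5 · 111 + 55
  111 = 2 · 55 + 1
  55 = 55 · 1 + 0
gcd(610, 111) = 1.
Track Bezout coefficients alongside the remainders: start with r₀ = 610 = a·1 + b·0 (s = 1, t = 0) and r₁ = 111 = a·0 + b·1 (s = 0, t = 1); each new remainder r_{k+1} = r_{k-1} − q_k·r_k inherits s_{k+1} = s_{k-1} − q_k·s_k, t_{k+1} = t_{k-1} − q_k·t_k, so r_k = a·s_k + b·t_k at every step:
  q = 5: r = 55, s = 1 − 5·0 = 1, t = 0 − 5·1 = -5  (check: 610·1 + 111·(-5) = 55)
  q = 2: r = 1, s = 0 − 2·1 = -2, t = 1 − 2·(-5) = 11  (check: 610·(-2) + 111·11 = 1)
The row with r = 1 (the gcd) gives the Bezout coefficients s = -2, t = 11.
Result: 610 · (-2) + 111 · (11) = 1.

gcd(610, 111) = 1; s = -2, t = 11 (check: 610·(-2) + 111·11 = 1).


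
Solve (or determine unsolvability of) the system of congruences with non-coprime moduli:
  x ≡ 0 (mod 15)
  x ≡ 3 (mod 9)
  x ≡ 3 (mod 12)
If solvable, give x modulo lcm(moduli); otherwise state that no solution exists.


Moduli 15, 9, 12 are not pairwise coprime, so CRT works modulo lcm(m_i) when all pairwise compatibility conditions hold.
Pairwise compatibility: gcd(m_i, m_j) must divide a_i - a_j for every pair.
Merge one congruence at a time:
  Start: x ≡ 0 (mod 15).
  Combine with x ≡ 3 (mod 9): gcd(15, 9) = 3; 3 - 0 = 3, which IS divisible by 3, so compatible.
    Write x = 0 + 15·t and substitute into x ≡ 3 (mod 9): 15·t ≡ 3 − 0 = 3 (mod 9).
    Divide the congruence (and modulus) by g = 3: 5·t ≡ 1 (mod 3).
    Reduce coefficients mod 3: 2·t ≡ 1 (mod 3).
    The inverse of 2 mod 3 is 2 (since 2·2 = 4 = 1·3 + 1), so t ≡ 2·1 = 2 ≡ 2 (mod 3).
    Then x = 0 + 15·2 = 30, valid modulo lcm(15, 9) = 45: x ≡ 30 (mod 45).
  Combine with x ≡ 3 (mod 12): gcd(45, 12) = 3; 3 - 30 = -27, which IS divisible by 3, so compatible.
    Write x = 30 + 45·t and substitute into x ≡ 3 (mod 12): 45·t ≡ 3 − 30 = -27 (mod 12).
    Divide the congruence (and modulus) by g = 3: 15·t ≡ -9 (mod 4).
    Reduce coefficients mod 4: 3·t ≡ 3 (mod 4).
    The inverse of 3 mod 4 is 3 (since 3·3 = 9 = 2·4 + 1), so t ≡ 3·3 = 9 ≡ 1 (mod 4).
    Then x = 30 + 45·1 = 75, valid modulo lcm(45, 12) = 180: x ≡ 75 (mod 180).
Verify: 75 mod 15 = 0, 75 mod 9 = 3, 75 mod 12 = 3.

x ≡ 75 (mod 180).


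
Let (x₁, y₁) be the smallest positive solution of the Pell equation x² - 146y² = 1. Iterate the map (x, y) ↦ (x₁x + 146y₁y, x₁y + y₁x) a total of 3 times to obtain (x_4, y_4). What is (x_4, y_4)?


Step 1: Find the fundamental solution (x₁, y₁) of x² - 146y² = 1.
  Expand √146 as a continued fraction. a₀ = ⌊√146⌋ = 12; iterate m_{k+1} = d_k·a_k − m_k, d_{k+1} = (146 − m_{k+1}²)/d_k, a_{k+1} = ⌊(a₀ + m_{k+1})/d_{k+1}⌋ (starting m₀ = 0, d₀ = 1), with convergents p_k = a_k·p_{k-1} + p_{k-2}, q_k = a_k·q_{k-1} + q_{k-2} (p₋₁ = 1, q₋₁ = 0):
  k = 0: a₀ = 12; p₀/q₀ = 12/1; p₀² − 146·q₀² = 144 − 146 = -2.
  k = 1: m = 12, d = 2, a = ⌊(12 + 12)/2⌋ = 12; p/q = (12·12 + 1)/(12·1 + 0) = 145/12; p² − 146·q² = 21025 − 21024 = 1.
  The first convergent with p² − 146·q² = 1 gives the fundamental solution (x₁, y₁) = (145, 12).
Step 2: Apply the recurrence (x_{n+1}, y_{n+1}) = (x₁x_n + 146y₁y_n, x₁y_n + y₁x_n) repeatedly.
  From (x_1, y_1) = (145, 12): x_2 = 145·145 + 146·12·12 = 42049; y_2 = 145·12 + 12·145 = 3480.
  From (x_2, y_2) = (42049, 3480): x_3 = 145·42049 + 146·12·3480 = 12194065; y_3 = 145·3480 + 12·42049 = 1009188.
  From (x_3, y_3) = (12194065, 1009188): x_4 = 145·12194065 + 146·12·1009188 = 3536236801; y_4 = 145·1009188 + 12·12194065 = 292661040.
Step 3: Verify x_4² - 146·y_4² = 12504970712746713601 - 12504970712746713600 = 1 (should be 1). ✓

(x_1, y_1) = (145, 12); (x_4, y_4) = (3536236801, 292661040).


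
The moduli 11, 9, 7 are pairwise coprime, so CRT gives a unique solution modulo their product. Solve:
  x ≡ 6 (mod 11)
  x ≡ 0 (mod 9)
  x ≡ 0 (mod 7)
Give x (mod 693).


Moduli 11, 9, 7 are pairwise coprime; by CRT there is a unique solution modulo M = 11 · 9 · 7 = 693.
Solve pairwise, accumulating the modulus:
  Start with x ≡ 6 (mod 11).
  Combine with x ≡ 0 (mod 9): since gcd(11, 9) = 1, we get a unique residue mod 99.
    Write x = 6 + 11·t and substitute into x ≡ 0 (mod 9): 11·t ≡ 0 − 6 = -6 (mod 9).
    Reduce coefficients mod 9: 2·t ≡ 3 (mod 9).
    The inverse of 2 mod 9 is 5 (since 2·5 = 10 = 1·9 + 1), so t ≡ 5·3 = 15 ≡ 6 (mod 9).
    Then x = 6 + 11·6 = 72, valid modulo lcm(11, 9) = 99: x ≡ 72 (mod 99).
  Combine with x ≡ 0 (mod 7): since gcd(99, 7) = 1, we get a unique residue mod 693.
    Write x = 72 + 99·t and substitute into x ≡ 0 (mod 7): 99·t ≡ 0 − 72 = -72 (mod 7).
    Reduce coefficients mod 7: 1·t ≡ 5 (mod 7).
    So t ≡ 5 (mod 7).
    Then x = 72 + 99·5 = 567, valid modulo lcm(99, 7) = 693: x ≡ 567 (mod 693).
Verify: 567 mod 11 = 6 ✓, 567 mod 9 = 0 ✓, 567 mod 7 = 0 ✓.

x ≡ 567 (mod 693).


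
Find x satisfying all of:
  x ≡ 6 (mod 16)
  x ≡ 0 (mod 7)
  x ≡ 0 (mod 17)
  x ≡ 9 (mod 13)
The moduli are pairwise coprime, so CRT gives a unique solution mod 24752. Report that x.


Product of moduli M = 16 · 7 · 17 · 13 = 24752.
Merge one congruence at a time:
  Start: x ≡ 6 (mod 16).
  Combine with x ≡ 0 (mod 7); new modulus lcm = 112.
    Write x = 6 + 16·t and substitute into x ≡ 0 (mod 7): 16·t ≡ 0 − 6 = -6 (mod 7).
    Reduce coefficients mod 7: 2·t ≡ 1 (mod 7).
    The inverse of 2 mod 7 is 4 (since 2·4 = 8 = 1·7 + 1), so t ≡ 4·1 = 4 ≡ 4 (mod 7).
    Then x = 6 + 16·4 = 70, valid modulo lcm(16, 7) = 112: x ≡ 70 (mod 112).
  Combine with x ≡ 0 (mod 17); new modulus lcm = 1904.
    Write x = 70 + 112·t and substitute into x ≡ 0 (mod 17): 112·t ≡ 0 − 70 = -70 (mod 17).
    Reduce coefficients mod 17: 10·t ≡ 15 (mod 17).
    The inverse of 10 mod 17 is 12 (since 10·12 = 120 = 7·17 + 1), so t ≡ 12·15 = 180 ≡ 10 (mod 17).
    Then x = 70 + 112·10 = 1190, valid modulo lcm(112, 17) = 1904: x ≡ 1190 (mod 1904).
  Combine with x ≡ 9 (mod 13); new modulus lcm = 24752.
    Write x = 1190 + 1904·t and substitute into x ≡ 9 (mod 13): 1904·t ≡ 9 − 1190 = -1181 (mod 13).
    Reduce coefficients mod 13: 6·t ≡ 2 (mod 13).
    The inverse of 6 mod 13 is 11 (since 6·11 = 66 = 5·13 + 1), so t ≡ 11·2 = 22 ≡ 9 (mod 13).
    Then x = 1190 + 1904·9 = 18326, valid modulo lcm(1904, 13) = 24752: x ≡ 18326 (mod 24752).
Verify against each original: 18326 mod 16 = 6, 18326 mod 7 = 0, 18326 mod 17 = 0, 18326 mod 13 = 9.

x ≡ 18326 (mod 24752).


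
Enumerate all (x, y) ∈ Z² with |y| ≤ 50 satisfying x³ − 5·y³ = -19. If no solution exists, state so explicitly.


The equation is x³ - 5y³ = -19. For fixed y, x³ = 5·y³ − 19, so a solution requires the RHS to be a perfect cube.
Strategy: iterate y from -50 to 50, compute RHS = 5·y³ − 19, and check whether it is a (positive or negative) perfect cube.
Check small values of y:
  y = 0: RHS = -19 is not a perfect cube.
  y = 1: RHS = -14 is not a perfect cube.
  y = -1: RHS = -24 is not a perfect cube.
  y = 2: RHS = 21 is not a perfect cube.
  y = -2: RHS = -59 is not a perfect cube.
  y = 3: RHS = 116 is not a perfect cube.
  y = -3: RHS = -154 is not a perfect cube.
Continuing the search up to |y| = 50 finds no solutions either.
No (x, y) in the scanned range satisfies the equation.

No integer solutions with |y| ≤ 50.


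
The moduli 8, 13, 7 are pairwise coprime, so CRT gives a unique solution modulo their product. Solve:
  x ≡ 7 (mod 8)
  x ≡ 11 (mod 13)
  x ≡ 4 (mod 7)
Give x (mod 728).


Moduli 8, 13, 7 are pairwise coprime; by CRT there is a unique solution modulo M = 8 · 13 · 7 = 728.
Solve pairwise, accumulating the modulus:
  Start with x ≡ 7 (mod 8).
  Combine with x ≡ 11 (mod 13): since gcd(8, 13) = 1, we get a unique residue mod 104.
    Write x = 7 + 8·t and substitute into x ≡ 11 (mod 13): 8·t ≡ 11 − 7 = 4 (mod 13).
    The inverse of 8 mod 13 is 5 (since 8·5 = 40 = 3·13 + 1), so t ≡ 5·4 = 20 ≡ 7 (mod 13).
    Then x = 7 + 8·7 = 63, valid modulo lcm(8, 13) = 104: x ≡ 63 (mod 104).
  Combine with x ≡ 4 (mod 7): since gcd(104, 7) = 1, we get a unique residue mod 728.
    Write x = 63 + 104·t and substitute into x ≡ 4 (mod 7): 104·t ≡ 4 − 63 = -59 (mod 7).
    Reduce coefficients mod 7: 6·t ≡ 4 (mod 7).
    The inverse of 6 mod 7 is 6 (since 6·6 = 36 = 5·7 + 1), so t ≡ 6·4 = 24 ≡ 3 (mod 7).
    Then x = 63 + 104·3 = 375, valid modulo lcm(104, 7) = 728: x ≡ 375 (mod 728).
Verify: 375 mod 8 = 7 ✓, 375 mod 13 = 11 ✓, 375 mod 7 = 4 ✓.

x ≡ 375 (mod 728).


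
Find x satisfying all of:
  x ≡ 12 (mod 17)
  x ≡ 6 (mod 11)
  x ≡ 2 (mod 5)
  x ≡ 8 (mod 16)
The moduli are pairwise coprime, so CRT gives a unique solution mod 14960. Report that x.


Product of moduli M = 17 · 11 · 5 · 16 = 14960.
Merge one congruence at a time:
  Start: x ≡ 12 (mod 17).
  Combine with x ≡ 6 (mod 11); new modulus lcm = 187.
    Write x = 12 + 17·t and substitute into x ≡ 6 (mod 11): 17·t ≡ 6 − 12 = -6 (mod 11).
    Reduce coefficients mod 11: 6·t ≡ 5 (mod 11).
    The inverse of 6 mod 11 is 2 (since 6·2 = 12 = 1·11 + 1), so t ≡ 2·5 = 10 ≡ 10 (mod 11).
    Then x = 12 + 17·10 = 182, valid modulo lcm(17, 11) = 187: x ≡ 182 (mod 187).
  Combine with x ≡ 2 (mod 5); new modulus lcm = 935.
    Write x = 182 + 187·t and substitute into x ≡ 2 (mod 5): 187·t ≡ 2 − 182 = -180 (mod 5).
    Reduce coefficients mod 5: 2·t ≡ 0 (mod 5).
    The inverse of 2 mod 5 is 3 (since 2·3 = 6 = 1·5 + 1), so t ≡ 3·0 = 0 ≡ 0 (mod 5).
    Then x = 182 + 187·0 = 182, valid modulo lcm(187, 5) = 935: x ≡ 182 (mod 935).
  Combine with x ≡ 8 (mod 16); new modulus lcm = 14960.
    Write x = 182 + 935·t and substitute into x ≡ 8 (mod 16): 935·t ≡ 8 − 182 = -174 (mod 16).
    Reduce coefficients mod 16: 7·t ≡ 2 (mod 16).
    The inverse of 7 mod 16 is 7 (since 7·7 = 49 = 3·16 + 1), so t ≡ 7·2 = 14 ≡ 14 (mod 16).
    Then x = 182 + 935·14 = 13272, valid modulo lcm(935, 16) = 14960: x ≡ 13272 (mod 14960).
Verify against each original: 13272 mod 17 = 12, 13272 mod 11 = 6, 13272 mod 5 = 2, 13272 mod 16 = 8.

x ≡ 13272 (mod 14960).


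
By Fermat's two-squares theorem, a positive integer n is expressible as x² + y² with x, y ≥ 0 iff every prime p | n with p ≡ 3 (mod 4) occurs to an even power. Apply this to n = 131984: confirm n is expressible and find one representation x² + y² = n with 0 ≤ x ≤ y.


Step 1: Factor n = 131984 = 2^4 · 73 · 113.
Step 2: Check the mod-4 condition on each prime factor: 2 = 2 (special); 73 ≡ 1 (mod 4), exponent 1; 113 ≡ 1 (mod 4), exponent 1.
All primes ≡ 3 (mod 4) appear to even exponent (or don't appear), so by the two-squares theorem n IS expressible as a sum of two squares.
Step 3: Build a representation. Group n = k² · m with k = 4 and m = 73 · 113 = 8249 (a product of primes ≡ 1 (mod 4)); a representation of m scales to one of n via (k·x)² + (k·y)² = k²(x² + y²). Each prime p ≡ 1 (mod 4) is itself a sum of two squares; find a² by testing p − a² for a perfect square:
  73: 73 − 1² = 72, 73 − 2² = 69, 73 − 3² = 64 = 8² ⇒ 73 = 3² + 8².
  113: 113 − 1² = 112, 113 − 2² = 109, 113 − 3² = 104, 113 − 4² = 97, 113 − 5² = 88, 113 − 6² = 77, 113 − 7² = 64 = 8² ⇒ 113 = 7² + 8².
  Combine using the Brahmagupta–Fibonacci identity (a² + b²)(c² + d²) = (ac − bd)² + (ad + bc)² = (ac + bd)² + (ad − bc)²:
  73 · 113 = 8249: from (3² + 8²)(7² + 8²), take (3·7 − 8·8, 3·8 + 8·7) = (21 − 64, 24 + 56) = (-43, 80); dropping signs (only squares matter) gives (43, 80); check 43² + 80² = 1849 + 6400 = 8249 ✓.
  Scale by k = 4: (4·43, 4·80) = (172, 320).
Step 4: Order so x ≤ y and verify: 172² + 320² = 29584 + 102400 = 131984 = n. ✓

n = 131984 = 172² + 320² (one valid representation with x ≤ y).


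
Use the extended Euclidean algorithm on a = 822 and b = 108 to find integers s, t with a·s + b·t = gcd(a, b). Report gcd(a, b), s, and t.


Euclidean algorithm on (822, 108) — divide until remainder is 0:
  822 = 7 · 108 + 66
  108 = 1 · 66 + 42
  66 = 1 · 42 + 24
  42 = 1 · 24 + 18
  24 = 1 · 18 + 6
  18 = 3 · 6 + 0
gcd(822, 108) = 6.
Track Bezout coefficients alongside the remainders: start with r₀ = 822 = a·1 + b·0 (s = 1, t = 0) and r₁ = 108 = a·0 + b·1 (s = 0, t = 1); each new remainder r_{k+1} = r_{k-1} − q_k·r_k inherits s_{k+1} = s_{k-1} − q_k·s_k, t_{k+1} = t_{k-1} − q_k·t_k, so r_k = a·s_k + b·t_k at every step:
  q = 7: r = 66, s = 1 − 7·0 = 1, t = 0 − 7·1 = -7  (check: 822·1 + 108·(-7) = 66)
  q = 1: r = 42, s = 0 − 1·1 = -1, t = 1 − 1·(-7) = 8  (check: 822·(-1) + 108·8 = 42)
  q = 1: r = 24, s = 1 − 1·(-1) = 2, t = -7 − 1·8 = -15  (check: 822·2 + 108·(-15) = 24)
  q = 1: r = 18, s = -1 − 1·2 = -3, t = 8 − 1·(-15) = 23  (check: 822·(-3) + 108·23 = 18)
  q = 1: r = 6, s = 2 − 1·(-3) = 5, t = -15 − 1·23 = -38  (check: 822·5 + 108·(-38) = 6)
The row with r = 6 (the gcd) gives the Bezout coefficients s = 5, t = -38.
Result: 822 · (5) + 108 · (-38) = 6.

gcd(822, 108) = 6; s = 5, t = -38 (check: 822·5 + 108·(-38) = 6).


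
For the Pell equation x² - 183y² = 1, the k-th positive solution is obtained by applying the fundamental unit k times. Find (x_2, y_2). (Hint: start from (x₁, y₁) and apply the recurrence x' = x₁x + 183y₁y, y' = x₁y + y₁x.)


Step 1: Find the fundamental solution (x₁, y₁) of x² - 183y² = 1.
  Expand √183 as a continued fraction. a₀ = ⌊√183⌋ = 13; iterate m_{k+1} = d_k·a_k − m_k, d_{k+1} = (183 − m_{k+1}²)/d_k, a_{k+1} = ⌊(a₀ + m_{k+1})/d_{k+1}⌋ (starting m₀ = 0, d₀ = 1), with convergents p_k = a_k·p_{k-1} + p_{k-2}, q_k = a_k·q_{k-1} + q_{k-2} (p₋₁ = 1, q₋₁ = 0):
  k = 0: a₀ = 13; p₀/q₀ = 13/1; p₀² − 183·q₀² = 169 − 183 = -14.
  k = 1: m = 13, d = 14, a = ⌊(13 + 13)/14⌋ = 1; p/q = (1·13 + 1)/(1·1 + 0) = 14/1; p² − 183·q² = 196 − 183 = 13.
  k = 2: m = 1, d = 13, a = ⌊(13 + 1)/13⌋ = 1; p/q = (1·14 + 13)/(1·1 + 1) = 27/2; p² − 183·q² = 729 − 732 = -3.
  k = 3: m = 12, d = 3, a = ⌊(13 + 12)/3⌋ = 8; p/q = (8·27 + 14)/(8·2 + 1) = 230/17; p² − 183·q² = 52900 − 52887 = 13.
  k = 4: m = 12, d = 13, a = ⌊(13 + 12)/13⌋ = 1; p/q = (1·230 + 27)/(1·17 + 2) = 257/19; p² − 183·q² = 66049 − 66063 = -14.
  k = 5: m = 1, d = 14, a = ⌊(13 + 1)/14⌋ = 1; p/q = (1·257 + 230)/(1·19 + 17) = 487/36; p² − 183·q² = 237169 − 237168 = 1.
  The first convergent with p² − 183·q² = 1 gives the fundamental solution (x₁, y₁) = (487, 36).
Step 2: Apply the recurrence (x_{n+1}, y_{n+1}) = (x₁x_n + 183y₁y_n, x₁y_n + y₁x_n) repeatedly.
  From (x_1, y_1) = (487, 36): x_2 = 487·487 + 183·36·36 = 474337; y_2 = 487·36 + 36·487 = 35064.
Step 3: Verify x_2² - 183·y_2² = 224995589569 - 224995589568 = 1 (should be 1). ✓

(x_1, y_1) = (487, 36); (x_2, y_2) = (474337, 35064).


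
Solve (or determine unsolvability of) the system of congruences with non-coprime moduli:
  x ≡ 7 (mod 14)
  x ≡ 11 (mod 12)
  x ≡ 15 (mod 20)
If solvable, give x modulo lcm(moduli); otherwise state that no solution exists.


Moduli 14, 12, 20 are not pairwise coprime, so CRT works modulo lcm(m_i) when all pairwise compatibility conditions hold.
Pairwise compatibility: gcd(m_i, m_j) must divide a_i - a_j for every pair.
Merge one congruence at a time:
  Start: x ≡ 7 (mod 14).
  Combine with x ≡ 11 (mod 12): gcd(14, 12) = 2; 11 - 7 = 4, which IS divisible by 2, so compatible.
    Write x = 7 + 14·t and substitute into x ≡ 11 (mod 12): 14·t ≡ 11 − 7 = 4 (mod 12).
    Divide the congruence (and modulus) by g = 2: 7·t ≡ 2 (mod 6).
    Reduce coefficients mod 6: 1·t ≡ 2 (mod 6).
    So t ≡ 2 (mod 6).
    Then x = 7 + 14·2 = 35, valid modulo lcm(14, 12) = 84: x ≡ 35 (mod 84).
  Combine with x ≡ 15 (mod 20): gcd(84, 20) = 4; 15 - 35 = -20, which IS divisible by 4, so compatible.
    Write x = 35 + 84·t and substitute into x ≡ 15 (mod 20): 84·t ≡ 15 − 35 = -20 (mod 20).
    Divide the congruence (and modulus) by g = 4: 21·t ≡ -5 (mod 5).
    Reduce coefficients mod 5: 1·t ≡ 0 (mod 5).
    So t ≡ 0 (mod 5).
    Then x = 35 + 84·0 = 35, valid modulo lcm(84, 20) = 420: x ≡ 35 (mod 420).
Verify: 35 mod 14 = 7, 35 mod 12 = 11, 35 mod 20 = 15.

x ≡ 35 (mod 420).


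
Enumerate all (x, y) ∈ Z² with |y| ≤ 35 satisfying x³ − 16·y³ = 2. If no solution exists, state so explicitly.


The equation is x³ - 16y³ = 2. For fixed y, x³ = 16·y³ + 2, so a solution requires the RHS to be a perfect cube.
Strategy: iterate y from -35 to 35, compute RHS = 16·y³ + 2, and check whether it is a (positive or negative) perfect cube.
Check small values of y:
  y = 0: RHS = 2 is not a perfect cube.
  y = 1: RHS = 18 is not a perfect cube.
  y = -1: RHS = -14 is not a perfect cube.
  y = 2: RHS = 130 is not a perfect cube.
  y = -2: RHS = -126 is not a perfect cube.
  y = 3: RHS = 434 is not a perfect cube.
  y = -3: RHS = -430 is not a perfect cube.
Continuing the search up to |y| = 35 finds no solutions either.
No (x, y) in the scanned range satisfies the equation.

No integer solutions with |y| ≤ 35.


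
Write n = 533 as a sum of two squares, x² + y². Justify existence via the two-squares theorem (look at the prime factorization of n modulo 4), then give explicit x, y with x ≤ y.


Step 1: Factor n = 533 = 13 · 41.
Step 2: Check the mod-4 condition on each prime factor: 13 ≡ 1 (mod 4), exponent 1; 41 ≡ 1 (mod 4), exponent 1.
All primes ≡ 3 (mod 4) appear to even exponent (or don't appear), so by the two-squares theorem n IS expressible as a sum of two squares.
Step 3: Build a representation. Here n = 13 · 41 is a product of primes ≡ 1 (mod 4). Each prime p ≡ 1 (mod 4) is itself a sum of two squares; find a² by testing p − a² for a perfect square:
  13: 13 − 1² = 12, 13 − 2² = 9 = 3² ⇒ 13 = 2² + 3².
  41: 41 − 1² = 40, 41 − 2² = 37, 41 − 3² = 32, 41 − 4² = 25 = 5² ⇒ 41 = 4² + 5².
  Combine using the Brahmagupta–Fibonacci identity (a² + b²)(c² + d²) = (ac − bd)² + (ad + bc)² = (ac + bd)² + (ad − bc)²:
  13 · 41 = 533: from (2² + 3²)(4² + 5²), take (2·4 − 3·5, 2·5 + 3·4) = (8 − 15, 10 + 12) = (-7, 22); dropping signs (only squares matter) gives (7, 22); check 7² + 22² = 49 + 484 = 533 ✓.
Step 4: Order so x ≤ y and verify: 7² + 22² = 49 + 484 = 533 = n. ✓

n = 533 = 7² + 22² (one valid representation with x ≤ y).


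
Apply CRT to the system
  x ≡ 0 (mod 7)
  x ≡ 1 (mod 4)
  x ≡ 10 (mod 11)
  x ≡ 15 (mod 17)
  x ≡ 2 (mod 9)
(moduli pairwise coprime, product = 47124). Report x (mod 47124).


Product of moduli M = 7 · 4 · 11 · 17 · 9 = 47124.
Merge one congruence at a time:
  Start: x ≡ 0 (mod 7).
  Combine with x ≡ 1 (mod 4); new modulus lcm = 28.
    Write x = 0 + 7·t and substitute into x ≡ 1 (mod 4): 7·t ≡ 1 − 0 = 1 (mod 4).
    Reduce coefficients mod 4: 3·t ≡ 1 (mod 4).
    The inverse of 3 mod 4 is 3 (since 3·3 = 9 = 2·4 + 1), so t ≡ 3·1 = 3 ≡ 3 (mod 4).
    Then x = 0 + 7·3 = 21, valid modulo lcm(7, 4) = 28: x ≡ 21 (mod 28).
  Combine with x ≡ 10 (mod 11); new modulus lcm = 308.
    Write x = 21 + 28·t and substitute into x ≡ 10 (mod 11): 28·t ≡ 10 − 21 = -11 (mod 11).
    Reduce coefficients mod 11: 6·t ≡ 0 (mod 11).
    The inverse of 6 mod 11 is 2 (since 6·2 = 12 = 1·11 + 1), so t ≡ 2·0 = 0 ≡ 0 (mod 11).
    Then x = 21 + 28·0 = 21, valid modulo lcm(28, 11) = 308: x ≡ 21 (mod 308).
  Combine with x ≡ 15 (mod 17); new modulus lcm = 5236.
    Write x = 21 + 308·t and substitute into x ≡ 15 (mod 17): 308·t ≡ 15 − 21 = -6 (mod 17).
    Reduce coefficients mod 17: 2·t ≡ 11 (mod 17).
    The inverse of 2 mod 17 is 9 (since 2·9 = 18 = 1·17 + 1), so t ≡ 9·11 = 99 ≡ 14 (mod 17).
    Then x = 21 + 308·14 = 4333, valid modulo lcm(308, 17) = 5236: x ≡ 4333 (mod 5236).
  Combine with x ≡ 2 (mod 9); new modulus lcm = 47124.
    Write x = 4333 + 5236·t and substitute into x ≡ 2 (mod 9): 5236·t ≡ 2 − 4333 = -4331 (mod 9).
    Reduce coefficients mod 9: 7·t ≡ 7 (mod 9).
    The inverse of 7 mod 9 is 4 (since 7·4 = 28 = 3·9 + 1), so t ≡ 4·7 = 28 ≡ 1 (mod 9).
    Then x = 4333 + 5236·1 = 9569, valid modulo lcm(5236, 9) = 47124: x ≡ 9569 (mod 47124).
Verify against each original: 9569 mod 7 = 0, 9569 mod 4 = 1, 9569 mod 11 = 10, 9569 mod 17 = 15, 9569 mod 9 = 2.

x ≡ 9569 (mod 47124).


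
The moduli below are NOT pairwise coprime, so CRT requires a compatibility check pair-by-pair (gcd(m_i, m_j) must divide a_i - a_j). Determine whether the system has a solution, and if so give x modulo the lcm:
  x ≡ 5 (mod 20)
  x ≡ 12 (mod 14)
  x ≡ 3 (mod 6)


Moduli 20, 14, 6 are not pairwise coprime, so CRT works modulo lcm(m_i) when all pairwise compatibility conditions hold.
Pairwise compatibility: gcd(m_i, m_j) must divide a_i - a_j for every pair.
Merge one congruence at a time:
  Start: x ≡ 5 (mod 20).
  Combine with x ≡ 12 (mod 14): gcd(20, 14) = 2, and 12 - 5 = 7 is NOT divisible by 2.
    ⇒ system is inconsistent (no integer solution).

No solution (the system is inconsistent).


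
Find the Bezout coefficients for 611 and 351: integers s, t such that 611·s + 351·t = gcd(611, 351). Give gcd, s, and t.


Euclidean algorithm on (611, 351) — divide until remainder is 0:
  611 = 1 · 351 + 260
  351 = 1 · 260 + 91
  260 = 2 · 91 + 78
  91 = 1 · 78 + 13
  78 = 6 · 13 + 0
gcd(611, 351) = 13.
Track Bezout coefficients alongside the remainders: start with r₀ = 611 = a·1 + b·0 (s = 1, t = 0) and r₁ = 351 = a·0 + b·1 (s = 0, t = 1); each new remainder r_{k+1} = r_{k-1} − q_k·r_k inherits s_{k+1} = s_{k-1} − q_k·s_k, t_{k+1} = t_{k-1} − q_k·t_k, so r_k = a·s_k + b·t_k at every step:
  q = 1: r = 260, s = 1 − 1·0 = 1, t = 0 − 1·1 = -1  (check: 611·1 + 351·(-1) = 260)
  q = 1: r = 91, s = 0 − 1·1 = -1, t = 1 − 1·(-1) = 2  (check: 611·(-1) + 351·2 = 91)
  q = 2: r = 78, s = 1 − 2·(-1) = 3, t = -1 − 2·2 = -5  (check: 611·3 + 351·(-5) = 78)
  q = 1: r = 13, s = -1 − 1·3 = -4, t = 2 − 1·(-5) = 7  (check: 611·(-4) + 351·7 = 13)
The row with r = 13 (the gcd) gives the Bezout coefficients s = -4, t = 7.
Result: 611 · (-4) + 351 · (7) = 13.

gcd(611, 351) = 13; s = -4, t = 7 (check: 611·(-4) + 351·7 = 13).


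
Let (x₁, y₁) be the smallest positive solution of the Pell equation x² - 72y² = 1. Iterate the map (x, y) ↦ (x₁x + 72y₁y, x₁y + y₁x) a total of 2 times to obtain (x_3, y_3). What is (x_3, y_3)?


Step 1: Find the fundamental solution (x₁, y₁) of x² - 72y² = 1.
  Expand √72 as a continued fraction. a₀ = ⌊√72⌋ = 8; iterate m_{k+1} = d_k·a_k − m_k, d_{k+1} = (72 − m_{k+1}²)/d_k, a_{k+1} = ⌊(a₀ + m_{k+1})/d_{k+1}⌋ (starting m₀ = 0, d₀ = 1), with convergents p_k = a_k·p_{k-1} + p_{k-2}, q_k = a_k·q_{k-1} + q_{k-2} (p₋₁ = 1, q₋₁ = 0):
  k = 0: a₀ = 8; p₀/q₀ = 8/1; p₀² − 72·q₀² = 64 − 72 = -8.
  k = 1: m = 8, d = 8, a = ⌊(8 + 8)/8⌋ = 2; p/q = (2·8 + 1)/(2·1 + 0) = 17/2; p² − 72·q² = 289 − 288 = 1.
  The first convergent with p² − 72·q² = 1 gives the fundamental solution (x₁, y₁) = (17, 2).
Step 2: Apply the recurrence (x_{n+1}, y_{n+1}) = (x₁x_n + 72y₁y_n, x₁y_n + y₁x_n) repeatedly.
  From (x_1, y_1) = (17, 2): x_2 = 17·17 + 72·2·2 = 577; y_2 = 17·2 + 2·17 = 68.
  From (x_2, y_2) = (577, 68): x_3 = 17·577 + 72·2·68 = 19601; y_3 = 17·68 + 2·577 = 2310.
Step 3: Verify x_3² - 72·y_3² = 384199201 - 384199200 = 1 (should be 1). ✓

(x_1, y_1) = (17, 2); (x_3, y_3) = (19601, 2310).


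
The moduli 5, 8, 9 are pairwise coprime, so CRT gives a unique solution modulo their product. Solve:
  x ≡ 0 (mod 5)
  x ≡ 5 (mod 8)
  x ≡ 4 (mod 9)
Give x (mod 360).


Moduli 5, 8, 9 are pairwise coprime; by CRT there is a unique solution modulo M = 5 · 8 · 9 = 360.
Solve pairwise, accumulating the modulus:
  Start with x ≡ 0 (mod 5).
  Combine with x ≡ 5 (mod 8): since gcd(5, 8) = 1, we get a unique residue mod 40.
    Write x = 0 + 5·t and substitute into x ≡ 5 (mod 8): 5·t ≡ 5 − 0 = 5 (mod 8).
    The inverse of 5 mod 8 is 5 (since 5·5 = 25 = 3·8 + 1), so t ≡ 5·5 = 25 ≡ 1 (mod 8).
    Then x = 0 + 5·1 = 5, valid modulo lcm(5, 8) = 40: x ≡ 5 (mod 40).
  Combine with x ≡ 4 (mod 9): since gcd(40, 9) = 1, we get a unique residue mod 360.
    Write x = 5 + 40·t and substitute into x ≡ 4 (mod 9): 40·t ≡ 4 − 5 = -1 (mod 9).
    Reduce coefficients mod 9: 4·t ≡ 8 (mod 9).
    The inverse of 4 mod 9 is 7 (since 4·7 = 28 = 3·9 + 1), so t ≡ 7·8 = 56 ≡ 2 (mod 9).
    Then x = 5 + 40·2 = 85, valid modulo lcm(40, 9) = 360: x ≡ 85 (mod 360).
Verify: 85 mod 5 = 0 ✓, 85 mod 8 = 5 ✓, 85 mod 9 = 4 ✓.

x ≡ 85 (mod 360).


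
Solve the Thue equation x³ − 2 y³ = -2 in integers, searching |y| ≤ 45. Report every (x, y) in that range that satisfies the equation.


The equation is x³ - 2y³ = -2. For fixed y, x³ = 2·y³ − 2, so a solution requires the RHS to be a perfect cube.
Strategy: iterate y from -45 to 45, compute RHS = 2·y³ − 2, and check whether it is a (positive or negative) perfect cube.
Check small values of y:
  y = 0: RHS = -2 is not a perfect cube.
  y = 1: RHS = 0 = (0)³ ⇒ x = 0 works.
  y = -1: RHS = -4 is not a perfect cube.
  y = 2: RHS = 14 is not a perfect cube.
  y = -2: RHS = -18 is not a perfect cube.
  y = 3: RHS = 52 is not a perfect cube.
  y = -3: RHS = -56 is not a perfect cube.
Continuing the search up to |y| = 45 finds no further solutions beyond those listed.
Collected solutions: (0, 1).

Solutions (with |y| ≤ 45): (0, 1).


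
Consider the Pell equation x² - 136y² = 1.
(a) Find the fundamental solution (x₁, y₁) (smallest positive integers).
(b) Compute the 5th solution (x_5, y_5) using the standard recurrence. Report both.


Step 1: Find the fundamental solution (x₁, y₁) of x² - 136y² = 1.
  Expand √136 as a continued fraction. a₀ = ⌊√136⌋ = 11; iterate m_{k+1} = d_k·a_k − m_k, d_{k+1} = (136 − m_{k+1}²)/d_k, a_{k+1} = ⌊(a₀ + m_{k+1})/d_{k+1}⌋ (starting m₀ = 0, d₀ = 1), with convergents p_k = a_k·p_{k-1} + p_{k-2}, q_k = a_k·q_{k-1} + q_{k-2} (p₋₁ = 1, q₋₁ = 0):
  k = 0: a₀ = 11; p₀/q₀ = 11/1; p₀² − 136·q₀² = 121 − 136 = -15.
  k = 1: m = 11, d = 15, a = ⌊(11 + 11)/15⌋ = 1; p/q = (1·11 + 1)/(1·1 + 0) = 12/1; p² − 136·q² = 144 − 136 = 8.
  k = 2: m = 4, d = 8, a = ⌊(11 + 4)/8⌋ = 1; p/q = (1·12 + 11)/(1·1 + 1) = 23/2; p² − 136·q² = 529 − 544 = -15.
  k = 3: m = 4, d = 15, a = ⌊(11 + 4)/15⌋ = 1; p/q = (1·23 + 12)/(1·2 + 1) = 35/3; p² − 136·q² = 1225 − 1224 = 1.
  The first convergent with p² − 136·q² = 1 gives the fundamental solution (x₁, y₁) = (35, 3).
Step 2: Apply the recurrence (x_{n+1}, y_{n+1}) = (x₁x_n + 136y₁y_n, x₁y_n + y₁x_n) repeatedly.
  From (x_1, y_1) = (35, 3): x_2 = 35·35 + 136·3·3 = 2449; y_2 = 35·3 + 3·35 = 210.
  From (x_2, y_2) = (2449, 210): x_3 = 35·2449 + 136·3·210 = 171395; y_3 = 35·210 + 3·2449 = 14697.
  From (x_3, y_3) = (171395, 14697): x_4 = 35·171395 + 136·3·14697 = 11995201; y_4 = 35·14697 + 3·171395 = 1028580.
  From (x_4, y_4) = (11995201, 1028580): x_5 = 35·11995201 + 136·3·1028580 = 839492675; y_5 = 35·1028580 + 3·11995201 = 71985903.
Step 3: Verify x_5² - 136·y_5² = 704747951378655625 - 704747951378655624 = 1 (should be 1). ✓

(x_1, y_1) = (35, 3); (x_5, y_5) = (839492675, 71985903).
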